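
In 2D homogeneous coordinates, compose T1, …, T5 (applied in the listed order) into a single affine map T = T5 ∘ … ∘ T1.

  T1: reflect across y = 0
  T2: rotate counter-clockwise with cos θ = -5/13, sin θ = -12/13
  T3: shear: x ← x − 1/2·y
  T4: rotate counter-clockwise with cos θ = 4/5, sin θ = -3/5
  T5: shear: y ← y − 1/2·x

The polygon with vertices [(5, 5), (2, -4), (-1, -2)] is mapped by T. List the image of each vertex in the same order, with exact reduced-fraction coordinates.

image vertices: (-75/13, 50/13), (108/65, -82/13), (118/65, -27/13)

T1 reflect across y = 0: (5, 5) → (5, -5); (2, -4) → (2, 4); (-1, -2) → (-1, 2)
T2 rotate counter-clockwise with cos θ = -5/13, sin θ = -12/13: (5, -5) → (-85/13, -35/13); (2, 4) → (38/13, -44/13); (-1, 2) → (29/13, 2/13)
T3 shear: x ← x − 1/2·y: (-85/13, -35/13) → (-135/26, -35/13); (38/13, -44/13) → (60/13, -44/13); (29/13, 2/13) → (28/13, 2/13)
T4 rotate counter-clockwise with cos θ = 4/5, sin θ = -3/5: (-135/26, -35/13) → (-75/13, 25/26); (60/13, -44/13) → (108/65, -356/65); (28/13, 2/13) → (118/65, -76/65)
T5 shear: y ← y − 1/2·x: (-75/13, 25/26) → (-75/13, 50/13); (108/65, -356/65) → (108/65, -82/13); (118/65, -76/65) → (118/65, -27/13)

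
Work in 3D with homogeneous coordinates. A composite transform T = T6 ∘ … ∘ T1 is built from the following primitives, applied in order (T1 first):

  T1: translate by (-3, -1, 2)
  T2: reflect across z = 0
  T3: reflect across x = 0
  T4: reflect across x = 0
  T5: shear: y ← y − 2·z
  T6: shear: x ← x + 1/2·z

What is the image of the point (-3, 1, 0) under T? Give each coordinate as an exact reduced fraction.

T1 translate by (-3, -1, 2): (-3, 1, 0) → (-6, 0, 2)
T2 reflect across z = 0: (-6, 0, 2) → (-6, 0, -2)
T3 reflect across x = 0: (-6, 0, -2) → (6, 0, -2)
T4 reflect across x = 0: (6, 0, -2) → (-6, 0, -2)
T5 shear: y ← y − 2·z: (-6, 0, -2) → (-6, 4, -2)
T6 shear: x ← x + 1/2·z: (-6, 4, -2) → (-7, 4, -2)

T(p) = (-7, 4, -2)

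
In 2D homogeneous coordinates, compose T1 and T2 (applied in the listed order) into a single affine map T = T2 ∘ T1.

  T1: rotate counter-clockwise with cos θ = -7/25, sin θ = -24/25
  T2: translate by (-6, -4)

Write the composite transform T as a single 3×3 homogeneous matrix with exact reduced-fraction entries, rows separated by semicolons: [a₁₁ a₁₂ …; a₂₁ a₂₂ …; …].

T = [-7/25 24/25 -6; -24/25 -7/25 -4; 0 0 1]

T1 = [-7/25 24/25 0; -24/25 -7/25 0; 0 0 1]
T2·T1 = [-7/25 24/25 -6; -24/25 -7/25 -4; 0 0 1]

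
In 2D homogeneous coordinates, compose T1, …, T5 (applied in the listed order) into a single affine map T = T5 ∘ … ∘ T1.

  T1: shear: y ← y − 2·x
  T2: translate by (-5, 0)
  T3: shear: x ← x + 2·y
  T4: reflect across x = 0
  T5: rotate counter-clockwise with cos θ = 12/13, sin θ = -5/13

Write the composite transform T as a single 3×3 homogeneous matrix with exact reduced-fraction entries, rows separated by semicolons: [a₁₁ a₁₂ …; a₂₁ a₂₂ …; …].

T1 = [1 0 0; -2 1 0; 0 0 1]
T2·T1 = [1 0 -5; -2 1 0; 0 0 1]
T3·…·T1 = [-3 2 -5; -2 1 0; 0 0 1]
T4·…·T1 = [3 -2 5; -2 1 0; 0 0 1]
T5·…·T1 = [2 -19/13 60/13; -3 22/13 -25/13; 0 0 1]

T = [2 -19/13 60/13; -3 22/13 -25/13; 0 0 1]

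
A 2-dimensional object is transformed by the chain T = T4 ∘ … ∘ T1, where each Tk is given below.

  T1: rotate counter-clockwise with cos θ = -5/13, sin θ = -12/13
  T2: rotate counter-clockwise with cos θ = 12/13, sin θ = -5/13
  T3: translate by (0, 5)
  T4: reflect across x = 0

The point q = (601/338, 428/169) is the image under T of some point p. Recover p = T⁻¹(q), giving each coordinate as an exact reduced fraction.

p = (3, 1/2)

T1 = [-5/13 12/13 0; -12/13 -5/13 0; 0 0 1]
T2·T1 = [-120/169 119/169 0; -119/169 -120/169 0; 0 0 1]
T3·…·T1 = [-120/169 119/169 0; -119/169 -120/169 5; 0 0 1]
T4·…·T1 = [120/169 -119/169 0; -119/169 -120/169 5; 0 0 1]
det M = -1; M⁻¹ = [120/169 -119/169 595/169; -119/169 -120/169 600/169; 0 0 1]
M⁻¹ · (601/338, 428/169)ᵀ = (3, 1/2)ᵀ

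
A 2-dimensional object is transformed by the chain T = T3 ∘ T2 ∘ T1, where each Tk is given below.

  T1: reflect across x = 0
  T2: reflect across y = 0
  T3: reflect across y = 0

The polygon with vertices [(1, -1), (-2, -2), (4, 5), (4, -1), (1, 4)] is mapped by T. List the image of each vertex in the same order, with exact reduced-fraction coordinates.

image vertices: (-1, -1), (2, -2), (-4, 5), (-4, -1), (-1, 4)

T1 reflect across x = 0: (1, -1) → (-1, -1); (-2, -2) → (2, -2); (4, 5) → (-4, 5); (4, -1) → (-4, -1); (1, 4) → (-1, 4)
T2 reflect across y = 0: (-1, -1) → (-1, 1); (2, -2) → (2, 2); (-4, 5) → (-4, -5); (-4, -1) → (-4, 1); (-1, 4) → (-1, -4)
T3 reflect across y = 0: (-1, 1) → (-1, -1); (2, 2) → (2, -2); (-4, -5) → (-4, 5); (-4, 1) → (-4, -1); (-1, -4) → (-1, 4)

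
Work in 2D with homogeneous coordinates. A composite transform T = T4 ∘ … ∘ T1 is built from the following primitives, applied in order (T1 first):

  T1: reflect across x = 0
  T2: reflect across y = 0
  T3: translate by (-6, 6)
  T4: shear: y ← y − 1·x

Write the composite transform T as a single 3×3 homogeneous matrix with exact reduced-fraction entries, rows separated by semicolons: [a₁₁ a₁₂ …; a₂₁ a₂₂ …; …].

T1 = [-1 0 0; 0 1 0; 0 0 1]
T2·T1 = [-1 0 0; 0 -1 0; 0 0 1]
T3·…·T1 = [-1 0 -6; 0 -1 6; 0 0 1]
T4·…·T1 = [-1 0 -6; 1 -1 12; 0 0 1]

T = [-1 0 -6; 1 -1 12; 0 0 1]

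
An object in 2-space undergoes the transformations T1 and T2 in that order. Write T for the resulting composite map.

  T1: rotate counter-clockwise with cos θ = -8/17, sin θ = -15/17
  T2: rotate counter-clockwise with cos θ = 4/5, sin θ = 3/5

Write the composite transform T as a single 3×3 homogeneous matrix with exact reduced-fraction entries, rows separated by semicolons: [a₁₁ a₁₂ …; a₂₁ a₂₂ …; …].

T1 = [-8/17 15/17 0; -15/17 -8/17 0; 0 0 1]
T2·T1 = [13/85 84/85 0; -84/85 13/85 0; 0 0 1]

T = [13/85 84/85 0; -84/85 13/85 0; 0 0 1]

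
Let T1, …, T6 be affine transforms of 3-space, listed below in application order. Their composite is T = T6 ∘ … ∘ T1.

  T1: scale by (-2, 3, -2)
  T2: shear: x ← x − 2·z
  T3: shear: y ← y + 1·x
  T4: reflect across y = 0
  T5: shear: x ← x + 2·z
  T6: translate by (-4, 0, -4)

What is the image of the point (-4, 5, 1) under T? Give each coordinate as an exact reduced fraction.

T1 scale by (-2, 3, -2): (-4, 5, 1) → (8, 15, -2)
T2 shear: x ← x − 2·z: (8, 15, -2) → (12, 15, -2)
T3 shear: y ← y + 1·x: (12, 15, -2) → (12, 27, -2)
T4 reflect across y = 0: (12, 27, -2) → (12, -27, -2)
T5 shear: x ← x + 2·z: (12, -27, -2) → (8, -27, -2)
T6 translate by (-4, 0, -4): (8, -27, -2) → (4, -27, -6)

T(p) = (4, -27, -6)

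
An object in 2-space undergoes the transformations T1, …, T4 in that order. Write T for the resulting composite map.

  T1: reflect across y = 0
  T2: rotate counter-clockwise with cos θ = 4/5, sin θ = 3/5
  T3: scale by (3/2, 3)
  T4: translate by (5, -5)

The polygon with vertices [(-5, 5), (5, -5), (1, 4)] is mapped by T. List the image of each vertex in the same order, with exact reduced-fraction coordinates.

image vertices: (7/2, -26), (13/2, 16), (49/5, -64/5)

T1 reflect across y = 0: (-5, 5) → (-5, -5); (5, -5) → (5, 5); (1, 4) → (1, -4)
T2 rotate counter-clockwise with cos θ = 4/5, sin θ = 3/5: (-5, -5) → (-1, -7); (5, 5) → (1, 7); (1, -4) → (16/5, -13/5)
T3 scale by (3/2, 3): (-1, -7) → (-3/2, -21); (1, 7) → (3/2, 21); (16/5, -13/5) → (24/5, -39/5)
T4 translate by (5, -5): (-3/2, -21) → (7/2, -26); (3/2, 21) → (13/2, 16); (24/5, -39/5) → (49/5, -64/5)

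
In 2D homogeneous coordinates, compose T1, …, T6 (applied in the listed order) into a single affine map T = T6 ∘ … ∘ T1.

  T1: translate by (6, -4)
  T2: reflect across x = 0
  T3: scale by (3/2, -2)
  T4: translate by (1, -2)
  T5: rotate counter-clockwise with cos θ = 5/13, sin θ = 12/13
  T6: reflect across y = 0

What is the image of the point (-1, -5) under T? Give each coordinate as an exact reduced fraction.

T1 translate by (6, -4): (-1, -5) → (5, -9)
T2 reflect across x = 0: (5, -9) → (-5, -9)
T3 scale by (3/2, -2): (-5, -9) → (-15/2, 18)
T4 translate by (1, -2): (-15/2, 18) → (-13/2, 16)
T5 rotate counter-clockwise with cos θ = 5/13, sin θ = 12/13: (-13/2, 16) → (-449/26, 2/13)
T6 reflect across y = 0: (-449/26, 2/13) → (-449/26, -2/13)

T(p) = (-449/26, -2/13)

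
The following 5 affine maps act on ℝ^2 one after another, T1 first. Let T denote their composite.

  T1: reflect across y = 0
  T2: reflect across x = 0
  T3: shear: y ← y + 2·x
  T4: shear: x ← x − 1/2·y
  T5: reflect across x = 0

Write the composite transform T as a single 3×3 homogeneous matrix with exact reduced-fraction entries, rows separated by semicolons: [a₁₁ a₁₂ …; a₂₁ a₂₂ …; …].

T = [0 -1/2 0; -2 -1 0; 0 0 1]

T1 = [1 0 0; 0 -1 0; 0 0 1]
T2·T1 = [-1 0 0; 0 -1 0; 0 0 1]
T3·…·T1 = [-1 0 0; -2 -1 0; 0 0 1]
T4·…·T1 = [0 1/2 0; -2 -1 0; 0 0 1]
T5·…·T1 = [0 -1/2 0; -2 -1 0; 0 0 1]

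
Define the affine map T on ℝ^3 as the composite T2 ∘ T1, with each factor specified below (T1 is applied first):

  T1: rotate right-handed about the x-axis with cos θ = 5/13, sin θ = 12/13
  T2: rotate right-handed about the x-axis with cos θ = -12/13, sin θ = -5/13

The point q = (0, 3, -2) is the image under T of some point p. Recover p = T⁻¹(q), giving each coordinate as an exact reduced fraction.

T1 = [1 0 0 0; 0 5/13 -12/13 0; 0 12/13 5/13 0; 0 0 0 1]
T2·T1 = [1 0 0 0; 0 0 1 0; 0 -1 0 0; 0 0 0 1]
det M = 1; M⁻¹ = [1 0 0 0; 0 0 -1 0; 0 1 0 0; 0 0 0 1]
M⁻¹ · (0, 3, -2)ᵀ = (0, 2, 3)ᵀ

p = (0, 2, 3)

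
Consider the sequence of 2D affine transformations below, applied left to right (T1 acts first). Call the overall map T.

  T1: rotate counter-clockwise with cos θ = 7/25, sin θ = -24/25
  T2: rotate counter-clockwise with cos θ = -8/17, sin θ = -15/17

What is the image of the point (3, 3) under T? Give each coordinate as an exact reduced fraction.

T1 rotate counter-clockwise with cos θ = 7/25, sin θ = -24/25: (3, 3) → (93/25, -51/25)
T2 rotate counter-clockwise with cos θ = -8/17, sin θ = -15/17: (93/25, -51/25) → (-1509/425, -987/425)

T(p) = (-1509/425, -987/425)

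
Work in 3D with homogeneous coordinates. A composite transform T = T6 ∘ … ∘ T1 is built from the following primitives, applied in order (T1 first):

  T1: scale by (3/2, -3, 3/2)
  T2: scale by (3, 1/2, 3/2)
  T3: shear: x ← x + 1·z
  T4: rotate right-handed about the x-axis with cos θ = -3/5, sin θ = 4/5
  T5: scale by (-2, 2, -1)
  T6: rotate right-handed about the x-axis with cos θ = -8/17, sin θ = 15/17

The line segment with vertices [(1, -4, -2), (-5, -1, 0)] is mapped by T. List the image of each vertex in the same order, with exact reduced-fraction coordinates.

image vertices: (0, 225/34, 60/17), (45, 162/85, -87/85)

T1 scale by (3/2, -3, 3/2): (1, -4, -2) → (3/2, 12, -3); (-5, -1, 0) → (-15/2, 3, 0)
T2 scale by (3, 1/2, 3/2): (3/2, 12, -3) → (9/2, 6, -9/2); (-15/2, 3, 0) → (-45/2, 3/2, 0)
T3 shear: x ← x + 1·z: (9/2, 6, -9/2) → (0, 6, -9/2); (-45/2, 3/2, 0) → (-45/2, 3/2, 0)
T4 rotate right-handed about the x-axis with cos θ = -3/5, sin θ = 4/5: (0, 6, -9/2) → (0, 0, 15/2); (-45/2, 3/2, 0) → (-45/2, -9/10, 6/5)
T5 scale by (-2, 2, -1): (0, 0, 15/2) → (0, 0, -15/2); (-45/2, -9/10, 6/5) → (45, -9/5, -6/5)
T6 rotate right-handed about the x-axis with cos θ = -8/17, sin θ = 15/17: (0, 0, -15/2) → (0, 225/34, 60/17); (45, -9/5, -6/5) → (45, 162/85, -87/85)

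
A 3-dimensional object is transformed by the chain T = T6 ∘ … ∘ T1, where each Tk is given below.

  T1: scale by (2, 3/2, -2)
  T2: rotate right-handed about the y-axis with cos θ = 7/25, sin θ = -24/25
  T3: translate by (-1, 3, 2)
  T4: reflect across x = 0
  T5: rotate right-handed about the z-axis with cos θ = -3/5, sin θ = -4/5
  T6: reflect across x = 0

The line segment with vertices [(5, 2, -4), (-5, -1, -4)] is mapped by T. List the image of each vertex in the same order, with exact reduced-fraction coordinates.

T1 scale by (2, 3/2, -2): (5, 2, -4) → (10, 3, 8); (-5, -1, -4) → (-10, -3/2, 8)
T2 rotate right-handed about the y-axis with cos θ = 7/25, sin θ = -24/25: (10, 3, 8) → (-122/25, 3, 296/25); (-10, -3/2, 8) → (-262/25, -3/2, -184/25)
T3 translate by (-1, 3, 2): (-122/25, 3, 296/25) → (-147/25, 6, 346/25); (-262/25, -3/2, -184/25) → (-287/25, 3/2, -134/25)
T4 reflect across x = 0: (-147/25, 6, 346/25) → (147/25, 6, 346/25); (-287/25, 3/2, -134/25) → (287/25, 3/2, -134/25)
T5 rotate right-handed about the z-axis with cos θ = -3/5, sin θ = -4/5: (147/25, 6, 346/25) → (159/125, -1038/125, 346/25); (287/25, 3/2, -134/25) → (-711/125, -2521/250, -134/25)
T6 reflect across x = 0: (159/125, -1038/125, 346/25) → (-159/125, -1038/125, 346/25); (-711/125, -2521/250, -134/25) → (711/125, -2521/250, -134/25)

image vertices: (-159/125, -1038/125, 346/25), (711/125, -2521/250, -134/25)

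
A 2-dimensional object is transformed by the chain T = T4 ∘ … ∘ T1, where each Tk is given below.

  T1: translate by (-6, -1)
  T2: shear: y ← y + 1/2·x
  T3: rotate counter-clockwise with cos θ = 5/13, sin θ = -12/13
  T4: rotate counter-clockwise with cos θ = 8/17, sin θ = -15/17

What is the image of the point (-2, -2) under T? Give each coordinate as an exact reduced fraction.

T(p) = (-77/221, 2348/221)

T1 translate by (-6, -1): (-2, -2) → (-8, -3)
T2 shear: y ← y + 1/2·x: (-8, -3) → (-8, -7)
T3 rotate counter-clockwise with cos θ = 5/13, sin θ = -12/13: (-8, -7) → (-124/13, 61/13)
T4 rotate counter-clockwise with cos θ = 8/17, sin θ = -15/17: (-124/13, 61/13) → (-77/221, 2348/221)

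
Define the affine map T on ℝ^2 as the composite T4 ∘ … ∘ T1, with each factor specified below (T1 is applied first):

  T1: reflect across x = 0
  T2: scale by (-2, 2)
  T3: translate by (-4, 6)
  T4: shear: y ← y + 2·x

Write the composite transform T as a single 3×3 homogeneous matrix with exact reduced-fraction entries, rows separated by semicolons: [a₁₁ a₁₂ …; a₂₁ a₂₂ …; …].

T1 = [-1 0 0; 0 1 0; 0 0 1]
T2·T1 = [2 0 0; 0 2 0; 0 0 1]
T3·…·T1 = [2 0 -4; 0 2 6; 0 0 1]
T4·…·T1 = [2 0 -4; 4 2 -2; 0 0 1]

T = [2 0 -4; 4 2 -2; 0 0 1]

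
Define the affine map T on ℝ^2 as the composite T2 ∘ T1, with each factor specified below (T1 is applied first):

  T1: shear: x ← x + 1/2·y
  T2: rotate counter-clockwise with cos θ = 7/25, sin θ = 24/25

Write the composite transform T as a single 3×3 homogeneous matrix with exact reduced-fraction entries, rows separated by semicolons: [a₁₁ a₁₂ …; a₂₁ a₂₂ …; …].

T1 = [1 1/2 0; 0 1 0; 0 0 1]
T2·T1 = [7/25 -41/50 0; 24/25 19/25 0; 0 0 1]

T = [7/25 -41/50 0; 24/25 19/25 0; 0 0 1]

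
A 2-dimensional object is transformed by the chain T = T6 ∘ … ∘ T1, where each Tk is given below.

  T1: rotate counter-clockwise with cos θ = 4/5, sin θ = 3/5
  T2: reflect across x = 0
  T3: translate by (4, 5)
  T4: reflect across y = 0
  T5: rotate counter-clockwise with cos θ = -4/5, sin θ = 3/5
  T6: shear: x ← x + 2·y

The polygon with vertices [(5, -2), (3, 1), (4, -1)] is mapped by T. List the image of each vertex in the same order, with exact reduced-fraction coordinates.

image vertices: (68/5, 22/5), (88/5, 37/5), (73/5, 27/5)

T1 rotate counter-clockwise with cos θ = 4/5, sin θ = 3/5: (5, -2) → (26/5, 7/5); (3, 1) → (9/5, 13/5); (4, -1) → (19/5, 8/5)
T2 reflect across x = 0: (26/5, 7/5) → (-26/5, 7/5); (9/5, 13/5) → (-9/5, 13/5); (19/5, 8/5) → (-19/5, 8/5)
T3 translate by (4, 5): (-26/5, 7/5) → (-6/5, 32/5); (-9/5, 13/5) → (11/5, 38/5); (-19/5, 8/5) → (1/5, 33/5)
T4 reflect across y = 0: (-6/5, 32/5) → (-6/5, -32/5); (11/5, 38/5) → (11/5, -38/5); (1/5, 33/5) → (1/5, -33/5)
T5 rotate counter-clockwise with cos θ = -4/5, sin θ = 3/5: (-6/5, -32/5) → (24/5, 22/5); (11/5, -38/5) → (14/5, 37/5); (1/5, -33/5) → (19/5, 27/5)
T6 shear: x ← x + 2·y: (24/5, 22/5) → (68/5, 22/5); (14/5, 37/5) → (88/5, 37/5); (19/5, 27/5) → (73/5, 27/5)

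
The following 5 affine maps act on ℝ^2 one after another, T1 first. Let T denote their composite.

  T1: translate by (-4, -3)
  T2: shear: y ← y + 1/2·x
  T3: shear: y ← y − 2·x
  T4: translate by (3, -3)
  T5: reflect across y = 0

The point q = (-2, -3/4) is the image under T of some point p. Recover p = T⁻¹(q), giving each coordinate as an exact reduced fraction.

T1 = [1 0 -4; 0 1 -3; 0 0 1]
T2·T1 = [1 0 -4; 1/2 1 -5; 0 0 1]
T3·…·T1 = [1 0 -4; -3/2 1 3; 0 0 1]
T4·…·T1 = [1 0 -1; -3/2 1 0; 0 0 1]
T5·…·T1 = [1 0 -1; 3/2 -1 0; 0 0 1]
det M = -1; M⁻¹ = [1 0 1; 3/2 -1 3/2; 0 0 1]
M⁻¹ · (-2, -3/4)ᵀ = (-1, -3/4)ᵀ

p = (-1, -3/4)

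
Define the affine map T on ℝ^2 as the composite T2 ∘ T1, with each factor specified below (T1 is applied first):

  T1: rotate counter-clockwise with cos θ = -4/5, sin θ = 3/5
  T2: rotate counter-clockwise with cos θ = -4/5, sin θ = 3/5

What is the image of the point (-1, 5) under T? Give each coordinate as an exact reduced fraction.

T1 rotate counter-clockwise with cos θ = -4/5, sin θ = 3/5: (-1, 5) → (-11/5, -23/5)
T2 rotate counter-clockwise with cos θ = -4/5, sin θ = 3/5: (-11/5, -23/5) → (113/25, 59/25)

T(p) = (113/25, 59/25)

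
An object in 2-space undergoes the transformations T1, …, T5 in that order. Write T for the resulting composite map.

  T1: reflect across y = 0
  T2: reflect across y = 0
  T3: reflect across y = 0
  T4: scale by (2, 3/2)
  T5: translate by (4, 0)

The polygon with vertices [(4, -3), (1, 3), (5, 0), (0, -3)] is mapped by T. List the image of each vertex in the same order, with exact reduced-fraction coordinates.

image vertices: (12, 9/2), (6, -9/2), (14, 0), (4, 9/2)

T1 reflect across y = 0: (4, -3) → (4, 3); (1, 3) → (1, -3); (5, 0) → (5, 0); (0, -3) → (0, 3)
T2 reflect across y = 0: (4, 3) → (4, -3); (1, -3) → (1, 3); (5, 0) → (5, 0); (0, 3) → (0, -3)
T3 reflect across y = 0: (4, -3) → (4, 3); (1, 3) → (1, -3); (5, 0) → (5, 0); (0, -3) → (0, 3)
T4 scale by (2, 3/2): (4, 3) → (8, 9/2); (1, -3) → (2, -9/2); (5, 0) → (10, 0); (0, 3) → (0, 9/2)
T5 translate by (4, 0): (8, 9/2) → (12, 9/2); (2, -9/2) → (6, -9/2); (10, 0) → (14, 0); (0, 9/2) → (4, 9/2)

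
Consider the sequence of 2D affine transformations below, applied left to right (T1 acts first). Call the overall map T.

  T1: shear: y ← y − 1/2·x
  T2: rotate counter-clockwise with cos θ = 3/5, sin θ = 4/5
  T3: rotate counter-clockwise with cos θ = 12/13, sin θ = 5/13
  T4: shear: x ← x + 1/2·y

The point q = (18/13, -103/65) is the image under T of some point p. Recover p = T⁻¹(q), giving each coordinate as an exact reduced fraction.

T1 = [1 0 0; -1/2 1 0; 0 0 1]
T2·T1 = [1 -4/5 0; 1/2 3/5 0; 0 0 1]
T3·…·T1 = [19/26 -63/65 0; 11/13 16/65 0; 0 0 1]
T4·…·T1 = [15/13 -11/13 0; 11/13 16/65 0; 0 0 1]
det M = 1; M⁻¹ = [16/65 11/13 0; -11/13 15/13 0; 0 0 1]
M⁻¹ · (18/13, -103/65)ᵀ = (-1, -3)ᵀ

p = (-1, -3)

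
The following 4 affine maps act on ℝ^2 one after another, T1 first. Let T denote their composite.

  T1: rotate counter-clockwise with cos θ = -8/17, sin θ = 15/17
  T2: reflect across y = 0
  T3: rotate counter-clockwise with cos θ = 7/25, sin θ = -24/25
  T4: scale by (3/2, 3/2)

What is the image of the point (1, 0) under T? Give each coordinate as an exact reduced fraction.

T(p) = (-624/425, 261/850)

T1 rotate counter-clockwise with cos θ = -8/17, sin θ = 15/17: (1, 0) → (-8/17, 15/17)
T2 reflect across y = 0: (-8/17, 15/17) → (-8/17, -15/17)
T3 rotate counter-clockwise with cos θ = 7/25, sin θ = -24/25: (-8/17, -15/17) → (-416/425, 87/425)
T4 scale by (3/2, 3/2): (-416/425, 87/425) → (-624/425, 261/850)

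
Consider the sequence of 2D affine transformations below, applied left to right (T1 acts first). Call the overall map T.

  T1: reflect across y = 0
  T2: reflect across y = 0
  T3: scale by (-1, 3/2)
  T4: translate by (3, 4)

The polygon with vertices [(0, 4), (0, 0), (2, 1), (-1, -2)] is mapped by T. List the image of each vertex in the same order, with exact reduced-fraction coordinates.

image vertices: (3, 10), (3, 4), (1, 11/2), (4, 1)

T1 reflect across y = 0: (0, 4) → (0, -4); (0, 0) → (0, 0); (2, 1) → (2, -1); (-1, -2) → (-1, 2)
T2 reflect across y = 0: (0, -4) → (0, 4); (0, 0) → (0, 0); (2, -1) → (2, 1); (-1, 2) → (-1, -2)
T3 scale by (-1, 3/2): (0, 4) → (0, 6); (0, 0) → (0, 0); (2, 1) → (-2, 3/2); (-1, -2) → (1, -3)
T4 translate by (3, 4): (0, 6) → (3, 10); (0, 0) → (3, 4); (-2, 3/2) → (1, 11/2); (1, -3) → (4, 1)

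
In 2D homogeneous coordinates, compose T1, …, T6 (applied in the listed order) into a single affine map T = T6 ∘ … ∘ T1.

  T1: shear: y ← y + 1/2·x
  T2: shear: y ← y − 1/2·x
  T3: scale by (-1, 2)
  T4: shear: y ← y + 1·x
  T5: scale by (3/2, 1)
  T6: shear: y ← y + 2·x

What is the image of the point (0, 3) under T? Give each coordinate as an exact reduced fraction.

T1 shear: y ← y + 1/2·x: (0, 3) → (0, 3)
T2 shear: y ← y − 1/2·x: (0, 3) → (0, 3)
T3 scale by (-1, 2): (0, 3) → (0, 6)
T4 shear: y ← y + 1·x: (0, 6) → (0, 6)
T5 scale by (3/2, 1): (0, 6) → (0, 6)
T6 shear: y ← y + 2·x: (0, 6) → (0, 6)

T(p) = (0, 6)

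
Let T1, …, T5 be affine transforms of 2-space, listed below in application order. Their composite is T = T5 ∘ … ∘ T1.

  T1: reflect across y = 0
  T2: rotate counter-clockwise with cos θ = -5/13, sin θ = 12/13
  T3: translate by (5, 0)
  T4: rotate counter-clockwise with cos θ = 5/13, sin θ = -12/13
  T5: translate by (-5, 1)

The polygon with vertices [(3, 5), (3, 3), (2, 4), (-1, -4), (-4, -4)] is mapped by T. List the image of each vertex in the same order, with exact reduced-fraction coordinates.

image vertices: (437/169, -846/169), (197/169, -608/169), (198/169, -847/169), (-1119/169, -255/169), (-1476/169, -615/169)

T1 reflect across y = 0: (3, 5) → (3, -5); (3, 3) → (3, -3); (2, 4) → (2, -4); (-1, -4) → (-1, 4); (-4, -4) → (-4, 4)
T2 rotate counter-clockwise with cos θ = -5/13, sin θ = 12/13: (3, -5) → (45/13, 61/13); (3, -3) → (21/13, 51/13); (2, -4) → (38/13, 44/13); (-1, 4) → (-43/13, -32/13); (-4, 4) → (-28/13, -68/13)
T3 translate by (5, 0): (45/13, 61/13) → (110/13, 61/13); (21/13, 51/13) → (86/13, 51/13); (38/13, 44/13) → (103/13, 44/13); (-43/13, -32/13) → (22/13, -32/13); (-28/13, -68/13) → (37/13, -68/13)
T4 rotate counter-clockwise with cos θ = 5/13, sin θ = -12/13: (110/13, 61/13) → (1282/169, -1015/169); (86/13, 51/13) → (1042/169, -777/169); (103/13, 44/13) → (1043/169, -1016/169); (22/13, -32/13) → (-274/169, -424/169); (37/13, -68/13) → (-631/169, -784/169)
T5 translate by (-5, 1): (1282/169, -1015/169) → (437/169, -846/169); (1042/169, -777/169) → (197/169, -608/169); (1043/169, -1016/169) → (198/169, -847/169); (-274/169, -424/169) → (-1119/169, -255/169); (-631/169, -784/169) → (-1476/169, -615/169)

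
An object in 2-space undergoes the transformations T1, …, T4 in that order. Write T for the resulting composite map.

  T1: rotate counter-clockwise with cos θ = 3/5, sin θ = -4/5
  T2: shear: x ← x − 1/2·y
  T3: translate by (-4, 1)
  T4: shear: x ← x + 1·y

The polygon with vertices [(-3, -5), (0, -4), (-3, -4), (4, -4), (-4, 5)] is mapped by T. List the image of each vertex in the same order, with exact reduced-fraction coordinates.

T1 rotate counter-clockwise with cos θ = 3/5, sin θ = -4/5: (-3, -5) → (-29/5, -3/5); (0, -4) → (-16/5, -12/5); (-3, -4) → (-5, 0); (4, -4) → (-4/5, -28/5); (-4, 5) → (8/5, 31/5)
T2 shear: x ← x − 1/2·y: (-29/5, -3/5) → (-11/2, -3/5); (-16/5, -12/5) → (-2, -12/5); (-5, 0) → (-5, 0); (-4/5, -28/5) → (2, -28/5); (8/5, 31/5) → (-3/2, 31/5)
T3 translate by (-4, 1): (-11/2, -3/5) → (-19/2, 2/5); (-2, -12/5) → (-6, -7/5); (-5, 0) → (-9, 1); (2, -28/5) → (-2, -23/5); (-3/2, 31/5) → (-11/2, 36/5)
T4 shear: x ← x + 1·y: (-19/2, 2/5) → (-91/10, 2/5); (-6, -7/5) → (-37/5, -7/5); (-9, 1) → (-8, 1); (-2, -23/5) → (-33/5, -23/5); (-11/2, 36/5) → (17/10, 36/5)

image vertices: (-91/10, 2/5), (-37/5, -7/5), (-8, 1), (-33/5, -23/5), (17/10, 36/5)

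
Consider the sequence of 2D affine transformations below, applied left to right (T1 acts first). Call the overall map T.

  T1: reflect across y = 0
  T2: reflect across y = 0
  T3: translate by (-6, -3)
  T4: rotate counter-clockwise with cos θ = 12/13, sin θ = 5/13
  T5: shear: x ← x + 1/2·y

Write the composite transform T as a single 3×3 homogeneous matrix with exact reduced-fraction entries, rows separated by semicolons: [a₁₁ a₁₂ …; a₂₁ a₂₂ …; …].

T1 = [1 0 0; 0 -1 0; 0 0 1]
T2·T1 = [1 0 0; 0 1 0; 0 0 1]
T3·…·T1 = [1 0 -6; 0 1 -3; 0 0 1]
T4·…·T1 = [12/13 -5/13 -57/13; 5/13 12/13 -66/13; 0 0 1]
T5·…·T1 = [29/26 1/13 -90/13; 5/13 12/13 -66/13; 0 0 1]

T = [29/26 1/13 -90/13; 5/13 12/13 -66/13; 0 0 1]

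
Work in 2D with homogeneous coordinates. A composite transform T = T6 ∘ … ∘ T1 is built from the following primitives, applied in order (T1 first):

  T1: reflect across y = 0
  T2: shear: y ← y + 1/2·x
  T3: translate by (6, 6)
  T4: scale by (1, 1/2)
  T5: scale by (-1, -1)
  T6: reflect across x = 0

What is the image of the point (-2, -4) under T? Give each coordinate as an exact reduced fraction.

T1 reflect across y = 0: (-2, -4) → (-2, 4)
T2 shear: y ← y + 1/2·x: (-2, 4) → (-2, 3)
T3 translate by (6, 6): (-2, 3) → (4, 9)
T4 scale by (1, 1/2): (4, 9) → (4, 9/2)
T5 scale by (-1, -1): (4, 9/2) → (-4, -9/2)
T6 reflect across x = 0: (-4, -9/2) → (4, -9/2)

T(p) = (4, -9/2)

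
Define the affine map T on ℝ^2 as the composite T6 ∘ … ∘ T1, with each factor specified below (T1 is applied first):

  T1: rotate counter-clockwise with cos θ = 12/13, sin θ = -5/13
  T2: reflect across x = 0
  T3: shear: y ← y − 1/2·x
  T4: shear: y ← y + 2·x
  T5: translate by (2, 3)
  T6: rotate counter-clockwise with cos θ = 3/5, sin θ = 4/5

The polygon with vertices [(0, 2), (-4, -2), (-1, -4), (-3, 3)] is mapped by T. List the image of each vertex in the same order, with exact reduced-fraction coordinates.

image vertices: (-144/65, 16/5), (-236/65, 54/5), (-2/65, 28/5), (-69/13, 17/2)

T1 rotate counter-clockwise with cos θ = 12/13, sin θ = -5/13: (0, 2) → (10/13, 24/13); (-4, -2) → (-58/13, -4/13); (-1, -4) → (-32/13, -43/13); (-3, 3) → (-21/13, 51/13)
T2 reflect across x = 0: (10/13, 24/13) → (-10/13, 24/13); (-58/13, -4/13) → (58/13, -4/13); (-32/13, -43/13) → (32/13, -43/13); (-21/13, 51/13) → (21/13, 51/13)
T3 shear: y ← y − 1/2·x: (-10/13, 24/13) → (-10/13, 29/13); (58/13, -4/13) → (58/13, -33/13); (32/13, -43/13) → (32/13, -59/13); (21/13, 51/13) → (21/13, 81/26)
T4 shear: y ← y + 2·x: (-10/13, 29/13) → (-10/13, 9/13); (58/13, -33/13) → (58/13, 83/13); (32/13, -59/13) → (32/13, 5/13); (21/13, 81/26) → (21/13, 165/26)
T5 translate by (2, 3): (-10/13, 9/13) → (16/13, 48/13); (58/13, 83/13) → (84/13, 122/13); (32/13, 5/13) → (58/13, 44/13); (21/13, 165/26) → (47/13, 243/26)
T6 rotate counter-clockwise with cos θ = 3/5, sin θ = 4/5: (16/13, 48/13) → (-144/65, 16/5); (84/13, 122/13) → (-236/65, 54/5); (58/13, 44/13) → (-2/65, 28/5); (47/13, 243/26) → (-69/13, 17/2)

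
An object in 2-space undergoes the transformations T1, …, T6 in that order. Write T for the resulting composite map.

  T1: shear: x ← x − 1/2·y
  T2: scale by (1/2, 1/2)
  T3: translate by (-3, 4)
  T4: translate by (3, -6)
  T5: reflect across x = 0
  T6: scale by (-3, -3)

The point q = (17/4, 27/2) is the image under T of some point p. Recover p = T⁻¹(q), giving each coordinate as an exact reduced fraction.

T1 = [1 -1/2 0; 0 1 0; 0 0 1]
T2·T1 = [1/2 -1/4 0; 0 1/2 0; 0 0 1]
T3·…·T1 = [1/2 -1/4 -3; 0 1/2 4; 0 0 1]
T4·…·T1 = [1/2 -1/4 0; 0 1/2 -2; 0 0 1]
T5·…·T1 = [-1/2 1/4 0; 0 1/2 -2; 0 0 1]
T6·…·T1 = [3/2 -3/4 0; 0 -3/2 6; 0 0 1]
det M = -9/4; M⁻¹ = [2/3 -1/3 2; 0 -2/3 4; 0 0 1]
M⁻¹ · (17/4, 27/2)ᵀ = (1/3, -5)ᵀ

p = (1/3, -5)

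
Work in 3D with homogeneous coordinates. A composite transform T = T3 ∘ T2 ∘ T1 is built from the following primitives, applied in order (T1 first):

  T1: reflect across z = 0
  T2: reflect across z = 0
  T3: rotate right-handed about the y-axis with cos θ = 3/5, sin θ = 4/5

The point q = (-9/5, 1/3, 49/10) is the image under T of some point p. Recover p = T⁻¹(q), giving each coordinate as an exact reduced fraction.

p = (-5, 1/3, 3/2)

T1 = [1 0 0 0; 0 1 0 0; 0 0 -1 0; 0 0 0 1]
T2·T1 = [1 0 0 0; 0 1 0 0; 0 0 1 0; 0 0 0 1]
T3·…·T1 = [3/5 0 4/5 0; 0 1 0 0; -4/5 0 3/5 0; 0 0 0 1]
det M = 1; M⁻¹ = [3/5 0 -4/5 0; 0 1 0 0; 4/5 0 3/5 0; 0 0 0 1]
M⁻¹ · (-9/5, 1/3, 49/10)ᵀ = (-5, 1/3, 3/2)ᵀ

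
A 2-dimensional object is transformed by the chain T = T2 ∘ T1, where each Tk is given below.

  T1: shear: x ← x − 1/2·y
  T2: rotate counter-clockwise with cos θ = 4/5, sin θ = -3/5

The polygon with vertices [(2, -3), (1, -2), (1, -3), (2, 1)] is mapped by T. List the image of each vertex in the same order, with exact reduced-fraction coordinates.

T1 shear: x ← x − 1/2·y: (2, -3) → (7/2, -3); (1, -2) → (2, -2); (1, -3) → (5/2, -3); (2, 1) → (3/2, 1)
T2 rotate counter-clockwise with cos θ = 4/5, sin θ = -3/5: (7/2, -3) → (1, -9/2); (2, -2) → (2/5, -14/5); (5/2, -3) → (1/5, -39/10); (3/2, 1) → (9/5, -1/10)

image vertices: (1, -9/2), (2/5, -14/5), (1/5, -39/10), (9/5, -1/10)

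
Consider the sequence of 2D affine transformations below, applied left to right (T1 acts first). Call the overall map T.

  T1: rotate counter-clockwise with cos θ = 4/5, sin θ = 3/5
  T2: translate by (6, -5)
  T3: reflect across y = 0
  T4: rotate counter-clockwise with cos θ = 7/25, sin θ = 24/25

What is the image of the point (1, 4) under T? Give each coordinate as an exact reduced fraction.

T(p) = (2/25, 114/25)

T1 rotate counter-clockwise with cos θ = 4/5, sin θ = 3/5: (1, 4) → (-8/5, 19/5)
T2 translate by (6, -5): (-8/5, 19/5) → (22/5, -6/5)
T3 reflect across y = 0: (22/5, -6/5) → (22/5, 6/5)
T4 rotate counter-clockwise with cos θ = 7/25, sin θ = 24/25: (22/5, 6/5) → (2/25, 114/25)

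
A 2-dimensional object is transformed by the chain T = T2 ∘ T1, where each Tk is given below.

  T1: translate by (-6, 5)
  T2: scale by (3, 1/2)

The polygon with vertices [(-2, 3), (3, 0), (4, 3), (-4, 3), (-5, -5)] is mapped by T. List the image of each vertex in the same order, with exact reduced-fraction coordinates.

image vertices: (-24, 4), (-9, 5/2), (-6, 4), (-30, 4), (-33, 0)

T1 translate by (-6, 5): (-2, 3) → (-8, 8); (3, 0) → (-3, 5); (4, 3) → (-2, 8); (-4, 3) → (-10, 8); (-5, -5) → (-11, 0)
T2 scale by (3, 1/2): (-8, 8) → (-24, 4); (-3, 5) → (-9, 5/2); (-2, 8) → (-6, 4); (-10, 8) → (-30, 4); (-11, 0) → (-33, 0)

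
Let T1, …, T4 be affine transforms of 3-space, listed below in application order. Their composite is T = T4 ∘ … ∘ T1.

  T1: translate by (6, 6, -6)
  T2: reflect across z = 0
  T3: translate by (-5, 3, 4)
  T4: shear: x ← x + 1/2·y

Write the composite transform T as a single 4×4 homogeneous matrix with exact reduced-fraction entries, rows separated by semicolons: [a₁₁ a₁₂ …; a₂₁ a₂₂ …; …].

T1 = [1 0 0 6; 0 1 0 6; 0 0 1 -6; 0 0 0 1]
T2·T1 = [1 0 0 6; 0 1 0 6; 0 0 -1 6; 0 0 0 1]
T3·…·T1 = [1 0 0 1; 0 1 0 9; 0 0 -1 10; 0 0 0 1]
T4·…·T1 = [1 1/2 0 11/2; 0 1 0 9; 0 0 -1 10; 0 0 0 1]

T = [1 1/2 0 11/2; 0 1 0 9; 0 0 -1 10; 0 0 0 1]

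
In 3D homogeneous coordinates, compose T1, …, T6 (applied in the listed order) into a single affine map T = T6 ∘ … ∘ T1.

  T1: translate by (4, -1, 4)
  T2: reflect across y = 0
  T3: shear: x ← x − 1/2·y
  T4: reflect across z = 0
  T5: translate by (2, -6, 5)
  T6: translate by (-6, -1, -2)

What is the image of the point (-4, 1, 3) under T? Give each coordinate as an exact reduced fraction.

T1 translate by (4, -1, 4): (-4, 1, 3) → (0, 0, 7)
T2 reflect across y = 0: (0, 0, 7) → (0, 0, 7)
T3 shear: x ← x − 1/2·y: (0, 0, 7) → (0, 0, 7)
T4 reflect across z = 0: (0, 0, 7) → (0, 0, -7)
T5 translate by (2, -6, 5): (0, 0, -7) → (2, -6, -2)
T6 translate by (-6, -1, -2): (2, -6, -2) → (-4, -7, -4)

T(p) = (-4, -7, -4)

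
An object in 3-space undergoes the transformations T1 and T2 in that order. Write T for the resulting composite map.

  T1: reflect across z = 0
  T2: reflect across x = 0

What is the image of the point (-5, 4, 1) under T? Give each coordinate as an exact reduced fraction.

T1 reflect across z = 0: (-5, 4, 1) → (-5, 4, -1)
T2 reflect across x = 0: (-5, 4, -1) → (5, 4, -1)

T(p) = (5, 4, -1)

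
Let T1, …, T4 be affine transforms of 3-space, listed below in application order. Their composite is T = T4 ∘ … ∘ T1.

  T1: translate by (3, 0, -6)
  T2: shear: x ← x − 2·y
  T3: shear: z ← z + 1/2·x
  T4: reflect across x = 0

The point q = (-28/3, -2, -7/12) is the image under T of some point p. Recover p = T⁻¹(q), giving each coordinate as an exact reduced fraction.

T1 = [1 0 0 3; 0 1 0 0; 0 0 1 -6; 0 0 0 1]
T2·T1 = [1 -2 0 3; 0 1 0 0; 0 0 1 -6; 0 0 0 1]
T3·…·T1 = [1 -2 0 3; 0 1 0 0; 1/2 -1 1 -9/2; 0 0 0 1]
T4·…·T1 = [-1 2 0 -3; 0 1 0 0; 1/2 -1 1 -9/2; 0 0 0 1]
det M = -1; M⁻¹ = [-1 2 0 -3; 0 1 0 0; 1/2 0 1 6; 0 0 0 1]
M⁻¹ · (-28/3, -2, -7/12)ᵀ = (7/3, -2, 3/4)ᵀ

p = (7/3, -2, 3/4)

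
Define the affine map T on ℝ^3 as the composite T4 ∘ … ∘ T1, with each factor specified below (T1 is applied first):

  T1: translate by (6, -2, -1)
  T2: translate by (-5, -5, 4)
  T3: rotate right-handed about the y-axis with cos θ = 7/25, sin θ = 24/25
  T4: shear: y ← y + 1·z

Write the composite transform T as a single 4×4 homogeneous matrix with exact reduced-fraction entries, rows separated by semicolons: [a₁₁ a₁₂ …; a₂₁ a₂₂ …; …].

T1 = [1 0 0 6; 0 1 0 -2; 0 0 1 -1; 0 0 0 1]
T2·T1 = [1 0 0 1; 0 1 0 -7; 0 0 1 3; 0 0 0 1]
T3·…·T1 = [7/25 0 24/25 79/25; 0 1 0 -7; -24/25 0 7/25 -3/25; 0 0 0 1]
T4·…·T1 = [7/25 0 24/25 79/25; -24/25 1 7/25 -178/25; -24/25 0 7/25 -3/25; 0 0 0 1]

T = [7/25 0 24/25 79/25; -24/25 1 7/25 -178/25; -24/25 0 7/25 -3/25; 0 0 0 1]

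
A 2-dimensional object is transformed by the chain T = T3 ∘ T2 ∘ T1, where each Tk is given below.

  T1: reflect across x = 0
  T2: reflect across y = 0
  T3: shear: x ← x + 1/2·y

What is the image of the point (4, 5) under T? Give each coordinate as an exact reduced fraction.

T1 reflect across x = 0: (4, 5) → (-4, 5)
T2 reflect across y = 0: (-4, 5) → (-4, -5)
T3 shear: x ← x + 1/2·y: (-4, -5) → (-13/2, -5)

T(p) = (-13/2, -5)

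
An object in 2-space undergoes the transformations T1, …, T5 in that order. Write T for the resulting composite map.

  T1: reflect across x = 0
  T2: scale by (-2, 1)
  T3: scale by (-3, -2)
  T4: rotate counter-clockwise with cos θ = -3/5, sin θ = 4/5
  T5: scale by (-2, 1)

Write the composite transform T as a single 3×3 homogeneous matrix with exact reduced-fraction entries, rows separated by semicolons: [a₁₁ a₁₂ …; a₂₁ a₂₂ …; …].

T1 = [-1 0 0; 0 1 0; 0 0 1]
T2·T1 = [2 0 0; 0 1 0; 0 0 1]
T3·…·T1 = [-6 0 0; 0 -2 0; 0 0 1]
T4·…·T1 = [18/5 8/5 0; -24/5 6/5 0; 0 0 1]
T5·…·T1 = [-36/5 -16/5 0; -24/5 6/5 0; 0 0 1]

T = [-36/5 -16/5 0; -24/5 6/5 0; 0 0 1]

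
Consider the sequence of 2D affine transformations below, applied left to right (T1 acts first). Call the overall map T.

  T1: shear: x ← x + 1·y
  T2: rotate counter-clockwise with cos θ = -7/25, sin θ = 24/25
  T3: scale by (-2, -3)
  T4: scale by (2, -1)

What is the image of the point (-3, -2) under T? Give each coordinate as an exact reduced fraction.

T(p) = (-332/25, -318/25)

T1 shear: x ← x + 1·y: (-3, -2) → (-5, -2)
T2 rotate counter-clockwise with cos θ = -7/25, sin θ = 24/25: (-5, -2) → (83/25, -106/25)
T3 scale by (-2, -3): (83/25, -106/25) → (-166/25, 318/25)
T4 scale by (2, -1): (-166/25, 318/25) → (-332/25, -318/25)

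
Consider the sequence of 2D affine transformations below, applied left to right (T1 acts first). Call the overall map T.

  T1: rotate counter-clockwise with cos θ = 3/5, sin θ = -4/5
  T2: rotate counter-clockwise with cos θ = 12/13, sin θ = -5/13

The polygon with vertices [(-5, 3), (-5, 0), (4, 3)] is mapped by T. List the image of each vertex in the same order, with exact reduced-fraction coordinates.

image vertices: (109/65, 363/65), (-16/13, 63/13), (253/65, -204/65)

T1 rotate counter-clockwise with cos θ = 3/5, sin θ = -4/5: (-5, 3) → (-3/5, 29/5); (-5, 0) → (-3, 4); (4, 3) → (24/5, -7/5)
T2 rotate counter-clockwise with cos θ = 12/13, sin θ = -5/13: (-3/5, 29/5) → (109/65, 363/65); (-3, 4) → (-16/13, 63/13); (24/5, -7/5) → (253/65, -204/65)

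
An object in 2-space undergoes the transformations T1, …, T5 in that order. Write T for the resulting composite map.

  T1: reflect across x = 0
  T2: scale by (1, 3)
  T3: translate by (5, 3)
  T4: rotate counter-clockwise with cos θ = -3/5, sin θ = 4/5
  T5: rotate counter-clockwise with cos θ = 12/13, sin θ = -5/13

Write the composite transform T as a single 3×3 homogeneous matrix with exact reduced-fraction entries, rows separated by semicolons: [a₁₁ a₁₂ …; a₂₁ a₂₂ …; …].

T = [16/65 -189/65 -269/65; -63/65 -48/65 267/65; 0 0 1]

T1 = [-1 0 0; 0 1 0; 0 0 1]
T2·T1 = [-1 0 0; 0 3 0; 0 0 1]
T3·…·T1 = [-1 0 5; 0 3 3; 0 0 1]
T4·…·T1 = [3/5 -12/5 -27/5; -4/5 -9/5 11/5; 0 0 1]
T5·…·T1 = [16/65 -189/65 -269/65; -63/65 -48/65 267/65; 0 0 1]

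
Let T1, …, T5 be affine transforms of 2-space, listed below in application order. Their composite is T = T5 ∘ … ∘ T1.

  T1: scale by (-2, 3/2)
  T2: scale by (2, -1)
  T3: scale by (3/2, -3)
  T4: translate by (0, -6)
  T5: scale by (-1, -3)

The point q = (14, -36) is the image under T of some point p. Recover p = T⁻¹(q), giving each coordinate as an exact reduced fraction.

p = (7/3, 4)

T1 = [-2 0 0; 0 3/2 0; 0 0 1]
T2·T1 = [-4 0 0; 0 -3/2 0; 0 0 1]
T3·…·T1 = [-6 0 0; 0 9/2 0; 0 0 1]
T4·…·T1 = [-6 0 0; 0 9/2 -6; 0 0 1]
T5·…·T1 = [6 0 0; 0 -27/2 18; 0 0 1]
det M = -81; M⁻¹ = [1/6 0 0; 0 -2/27 4/3; 0 0 1]
M⁻¹ · (14, -36)ᵀ = (7/3, 4)ᵀ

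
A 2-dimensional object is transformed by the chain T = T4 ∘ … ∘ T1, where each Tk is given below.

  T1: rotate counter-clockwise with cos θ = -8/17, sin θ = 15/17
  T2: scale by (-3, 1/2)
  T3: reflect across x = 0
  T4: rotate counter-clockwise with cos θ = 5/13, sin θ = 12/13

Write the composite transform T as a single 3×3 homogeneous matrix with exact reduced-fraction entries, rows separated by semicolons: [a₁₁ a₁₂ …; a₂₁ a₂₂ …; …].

T1 = [-8/17 -15/17 0; 15/17 -8/17 0; 0 0 1]
T2·T1 = [24/17 45/17 0; 15/34 -4/17 0; 0 0 1]
T3·…·T1 = [-24/17 -45/17 0; 15/34 -4/17 0; 0 0 1]
T4·…·T1 = [-210/221 -177/221 0; -501/442 -560/221 0; 0 0 1]

T = [-210/221 -177/221 0; -501/442 -560/221 0; 0 0 1]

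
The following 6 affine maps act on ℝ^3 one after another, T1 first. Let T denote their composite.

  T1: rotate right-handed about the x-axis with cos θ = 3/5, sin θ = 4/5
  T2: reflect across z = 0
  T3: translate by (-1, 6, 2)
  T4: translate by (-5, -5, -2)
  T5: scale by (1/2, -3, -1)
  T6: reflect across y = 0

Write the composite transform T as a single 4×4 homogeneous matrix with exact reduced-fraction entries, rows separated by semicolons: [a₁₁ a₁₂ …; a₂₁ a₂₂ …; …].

T = [1/2 0 0 -3; 0 9/5 -12/5 3; 0 4/5 3/5 0; 0 0 0 1]

T1 = [1 0 0 0; 0 3/5 -4/5 0; 0 4/5 3/5 0; 0 0 0 1]
T2·T1 = [1 0 0 0; 0 3/5 -4/5 0; 0 -4/5 -3/5 0; 0 0 0 1]
T3·…·T1 = [1 0 0 -1; 0 3/5 -4/5 6; 0 -4/5 -3/5 2; 0 0 0 1]
T4·…·T1 = [1 0 0 -6; 0 3/5 -4/5 1; 0 -4/5 -3/5 0; 0 0 0 1]
T5·…·T1 = [1/2 0 0 -3; 0 -9/5 12/5 -3; 0 4/5 3/5 0; 0 0 0 1]
T6·…·T1 = [1/2 0 0 -3; 0 9/5 -12/5 3; 0 4/5 3/5 0; 0 0 0 1]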